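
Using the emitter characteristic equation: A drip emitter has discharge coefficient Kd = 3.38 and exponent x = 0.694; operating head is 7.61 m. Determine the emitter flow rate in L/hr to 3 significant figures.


Approach: apply the emitter characteristic equation, q = Kd * h^x.
q = 3.38 * 7.61^0.694 = 13.8 L/hr
Therefore the emitter flow rate = 13.8 L/hr.


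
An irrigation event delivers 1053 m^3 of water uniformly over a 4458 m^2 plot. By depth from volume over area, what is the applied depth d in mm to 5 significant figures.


Approach: apply depth from volume over area, d = (V/A)*1000.
d = (1053 / 4458) * 1000 = 236.20 mm
Therefore the applied depth d = 236.20 mm.


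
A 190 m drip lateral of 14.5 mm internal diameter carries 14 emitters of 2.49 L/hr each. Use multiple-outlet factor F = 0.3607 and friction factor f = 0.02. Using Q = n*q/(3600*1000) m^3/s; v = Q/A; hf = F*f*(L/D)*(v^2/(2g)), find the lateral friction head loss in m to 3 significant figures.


Q = 14*2.49/(3600*1000) = 9.6833e-06 m^3/s
A = pi*(14.5e-3/2)^2 = 1.6513e-04 m^2, so v = Q/A = 0.058641 m/s
hf = 0.3607*0.02*(190/0.0145)*(0.058641^2/(2*9.81)) = 0.0166 m
Therefore the lateral friction head loss = 0.0166 m.


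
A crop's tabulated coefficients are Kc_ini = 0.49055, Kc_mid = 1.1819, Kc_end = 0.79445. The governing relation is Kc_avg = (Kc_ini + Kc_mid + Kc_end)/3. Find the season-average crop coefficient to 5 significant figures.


Kc_avg = (0.49055 + 1.1819 + 0.79445)/3 = 0.82230
Therefore the season-average crop coefficient = 0.82230.


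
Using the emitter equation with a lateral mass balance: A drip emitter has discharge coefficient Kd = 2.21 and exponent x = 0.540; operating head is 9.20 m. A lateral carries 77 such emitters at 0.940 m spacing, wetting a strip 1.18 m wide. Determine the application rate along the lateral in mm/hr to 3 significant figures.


Approach: apply the emitter equation with a lateral mass balance, q = Kd*h^x; Q = n*q; rate = Q/(n*spacing*width).
Step 1 — single emitter flow (q = Kd*h^x):
  q = 2.21 * 9.20^0.540 = 7.3255 L/hr
Step 2 — total lateral flow: Q = 77 * 7.3255 = 564.06 L/hr
Step 3 — wetted area: A = 77 * 0.940 * 1.18 = 85.408 m^2
Step 4 — application rate: Q/A = 564.06/85.408 = 6.60 mm/hr
Therefore the application rate along the lateral = 6.60 mm/hr.


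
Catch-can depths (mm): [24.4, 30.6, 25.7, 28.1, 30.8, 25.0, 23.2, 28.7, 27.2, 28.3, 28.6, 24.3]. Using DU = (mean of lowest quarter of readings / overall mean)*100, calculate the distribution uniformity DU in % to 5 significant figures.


sorted lowest 3 of 12: [23.2, 24.3, 24.4] -> mean = 23.96667 mm
overall mean = 27.07500 mm
DU = (23.96667/27.07500)*100 = 88.520 %
Therefore the distribution uniformity DU = 88.520 %.


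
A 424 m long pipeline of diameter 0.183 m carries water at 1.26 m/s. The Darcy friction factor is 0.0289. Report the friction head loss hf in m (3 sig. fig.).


Approach: apply the Darcy-Weisbach equation, hf = f*(L/D)*(v^2/(2g)).
hf = 0.0289 * (424/0.183) * (1.26^2 / (2*9.81))
hf = 5.42 m
Therefore the friction head loss hf = 5.42 m.


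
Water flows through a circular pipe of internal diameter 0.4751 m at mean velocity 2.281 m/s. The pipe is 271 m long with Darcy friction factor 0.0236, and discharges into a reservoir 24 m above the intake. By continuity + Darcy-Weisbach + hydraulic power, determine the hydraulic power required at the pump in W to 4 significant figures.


Approach: apply continuity + Darcy-Weisbach + hydraulic power, Q = A*v; hf = f*(L/D)*(v^2/(2g)); H = static + hf; P = rho*g*Q*H.
Step 1 — flow rate (continuity, Q = A*v):
  A = pi*(0.4751/2)^2 = 0.177280 m^2
  Q = 0.177280 * 2.281 = 0.404376 m^3/s
Step 2 — friction head loss (Darcy-Weisbach):
  hf = 0.0236 * (271/0.4751) * (2.281^2 / (2*9.81))
  hf = 3.56983 m
Step 3 — total head: H = 24 + 3.56983 = 27.5698 m
Step 4 — hydraulic power (P = rho*g*Q*H):
  P = 1000 * 9.81 * 0.404376 * 27.5698 = 109400 W
Therefore the hydraulic power required at the pump = 109400 W.


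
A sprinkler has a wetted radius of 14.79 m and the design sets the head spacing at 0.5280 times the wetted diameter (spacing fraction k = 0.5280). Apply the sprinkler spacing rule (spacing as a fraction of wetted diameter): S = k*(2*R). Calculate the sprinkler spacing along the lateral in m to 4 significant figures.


S = 0.5280 * (2 * 14.79) = 15.62 m
Therefore the sprinkler spacing along the lateral = 15.62 m.


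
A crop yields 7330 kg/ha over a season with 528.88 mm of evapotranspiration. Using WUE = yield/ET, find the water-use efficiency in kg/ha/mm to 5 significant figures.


WUE = 7330 / 528.88 = 13.859 kg/ha/mm
Therefore the water-use efficiency = 13.859 kg/ha/mm.


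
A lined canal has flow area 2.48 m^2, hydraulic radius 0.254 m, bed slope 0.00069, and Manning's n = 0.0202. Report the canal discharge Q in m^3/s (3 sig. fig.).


Approach: apply Manning's equation, Q = (1/n)*A*R^(2/3)*S^(1/2).
Q = (1/0.0202) * 2.48 * 0.254^(2/3) * 0.00069^(1/2) = 1.29 m^3/s
Therefore the canal discharge Q = 1.29 m^3/s.


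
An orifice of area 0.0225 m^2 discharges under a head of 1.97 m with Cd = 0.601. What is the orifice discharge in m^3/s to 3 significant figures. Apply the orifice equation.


Approach: apply the orifice equation, Q = Cd*A*sqrt(2*g*h).
Q = 0.601 * 0.0225 * sqrt(2*9.81*1.97) = 0.0841 m^3/s
Therefore the orifice discharge = 0.0841 m^3/s.


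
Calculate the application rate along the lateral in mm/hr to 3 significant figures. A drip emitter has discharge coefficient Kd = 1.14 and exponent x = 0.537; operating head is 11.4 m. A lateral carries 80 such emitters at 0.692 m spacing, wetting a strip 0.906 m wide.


Approach: apply the emitter equation with a lateral mass balance, q = Kd*h^x; Q = n*q; rate = Q/(n*spacing*width).
Step 1 — single emitter flow (q = Kd*h^x):
  q = 1.14 * 11.4^0.537 = 4.2118 L/hr
Step 2 — total lateral flow: Q = 80 * 4.2118 = 336.94 L/hr
Step 3 — wetted area: A = 80 * 0.692 * 0.906 = 50.156 m^2
Step 4 — application rate: Q/A = 336.94/50.156 = 6.72 mm/hr
Therefore the application rate along the lateral = 6.72 mm/hr.


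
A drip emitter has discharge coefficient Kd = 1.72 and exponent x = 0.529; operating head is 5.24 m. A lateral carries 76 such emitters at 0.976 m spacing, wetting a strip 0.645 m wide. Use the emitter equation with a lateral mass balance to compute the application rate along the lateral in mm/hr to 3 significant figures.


Approach: apply the emitter equation with a lateral mass balance, q = Kd*h^x; Q = n*q; rate = Q/(n*spacing*width).
Step 1 — single emitter flow (q = Kd*h^x):
  q = 1.72 * 5.24^0.529 = 4.1310 L/hr
Step 2 — total lateral flow: Q = 76 * 4.1310 = 313.96 L/hr
Step 3 — wetted area: A = 76 * 0.976 * 0.645 = 47.844 m^2
Step 4 — application rate: Q/A = 313.96/47.844 = 6.56 mm/hr
Therefore the application rate along the lateral = 6.56 mm/hr.


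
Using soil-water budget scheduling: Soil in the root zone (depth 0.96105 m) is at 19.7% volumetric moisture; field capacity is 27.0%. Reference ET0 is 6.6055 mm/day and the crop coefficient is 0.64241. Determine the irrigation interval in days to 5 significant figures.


Approach: apply soil-water budget scheduling, SMD = (FC-theta)/100*depth*1000; ETc = ET0*Kc; interval = SMD/ETc.
Step 1 — soil moisture deficit:
  SMD = (27.0 - 19.7)/100 * 0.96105 * 1000 = 70.15665 mm
Step 2 — daily crop ET (ETc = ET0*Kc):
  ETc = 6.6055 * 0.64241 = 4.243439 mm/day
Step 3 — irrigation interval (SMD/ETc):
  interval = 70.15665 / 4.243439 = 16.533 days
Therefore the irrigation interval = 16.533 days.


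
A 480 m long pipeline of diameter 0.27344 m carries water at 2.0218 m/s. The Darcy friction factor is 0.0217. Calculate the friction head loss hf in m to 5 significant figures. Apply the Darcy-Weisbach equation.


Approach: apply the Darcy-Weisbach equation, hf = f*(L/D)*(v^2/(2g)).
hf = 0.0217 * (480/0.27344) * (2.0218^2 / (2*9.81))
hf = 7.9363 m
Therefore the friction head loss hf = 7.9363 m.


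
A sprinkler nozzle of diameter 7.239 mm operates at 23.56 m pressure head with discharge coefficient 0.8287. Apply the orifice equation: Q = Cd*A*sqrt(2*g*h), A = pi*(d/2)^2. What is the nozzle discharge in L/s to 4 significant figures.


A = pi*(7.239e-3/2)^2 = 4.11573e-05 m^2
Q = 0.8287 * 4.11573e-05 * sqrt(2*9.81*23.56) * 1000 = 0.7333 L/s
Therefore the nozzle discharge = 0.7333 L/s.


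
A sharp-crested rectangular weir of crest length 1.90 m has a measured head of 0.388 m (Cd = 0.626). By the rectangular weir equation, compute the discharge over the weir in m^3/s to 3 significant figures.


Approach: apply the rectangular weir equation, Q = (2/3)*Cd*L*sqrt(2g)*H^1.5.
Q = (2/3)*0.626*1.90*sqrt(2*9.81)*0.388^1.5 = 0.849 m^3/s
Therefore the discharge over the weir = 0.849 m^3/s.


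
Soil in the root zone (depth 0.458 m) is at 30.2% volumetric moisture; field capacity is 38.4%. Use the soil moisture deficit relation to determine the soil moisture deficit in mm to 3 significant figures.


Approach: apply the soil moisture deficit relation, SMD = (FC - theta)/100 * depth * 1000.
SMD = (38.4 - 30.2)/100 * 0.458 * 1000 = 37.6 mm
Therefore the soil moisture deficit = 37.6 mm.


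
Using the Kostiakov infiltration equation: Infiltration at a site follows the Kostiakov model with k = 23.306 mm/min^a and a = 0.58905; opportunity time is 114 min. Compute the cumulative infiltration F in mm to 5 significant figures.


Approach: apply the Kostiakov infiltration equation, F = k*t^a.
F = 23.306 * 114^0.58905 = 379.39 mm
Therefore the cumulative infiltration F = 379.39 mm.


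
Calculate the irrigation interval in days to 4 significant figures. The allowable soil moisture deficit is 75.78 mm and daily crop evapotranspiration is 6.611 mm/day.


Approach: apply the irrigation interval relation, interval = SMD / ETc.
interval = 75.78 / 6.611 = 11.46 days
Therefore the irrigation interval = 11.46 days.


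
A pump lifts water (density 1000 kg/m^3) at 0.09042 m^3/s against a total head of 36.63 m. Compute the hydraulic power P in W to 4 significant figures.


Approach: apply the hydraulic power relation, P = rho*g*Q*H.
P = 1000 * 9.81 * 0.09042 * 36.63 = 32490 W
Therefore the hydraulic power P = 32490 W.


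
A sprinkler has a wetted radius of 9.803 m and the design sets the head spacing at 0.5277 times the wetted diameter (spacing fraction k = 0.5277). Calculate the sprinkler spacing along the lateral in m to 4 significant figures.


Approach: apply the sprinkler spacing rule (spacing as a fraction of wetted diameter), S = k*(2*R).
S = 0.5277 * (2 * 9.803) = 10.35 m
Therefore the sprinkler spacing along the lateral = 10.35 m.


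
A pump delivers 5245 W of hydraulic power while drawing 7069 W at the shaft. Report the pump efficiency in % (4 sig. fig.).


Approach: apply the efficiency ratio, eta = (P_out/P_in)*100.
eta = (5245 / 7069) * 100 = 74.20 %
Therefore the pump efficiency = 74.20 %.


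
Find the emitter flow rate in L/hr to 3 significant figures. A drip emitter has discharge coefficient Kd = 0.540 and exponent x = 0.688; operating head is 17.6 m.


Approach: apply the emitter characteristic equation, q = Kd * h^x.
q = 0.540 * 17.6^0.688 = 3.88 L/hr
Therefore the emitter flow rate = 3.88 L/hr.


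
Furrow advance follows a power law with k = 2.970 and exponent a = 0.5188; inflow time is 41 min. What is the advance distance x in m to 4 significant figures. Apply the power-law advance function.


Approach: apply the power-law advance function, x = k*t^a.
x = 2.970 * 41^0.5188 = 20.39 m
Therefore the advance distance x = 20.39 m.


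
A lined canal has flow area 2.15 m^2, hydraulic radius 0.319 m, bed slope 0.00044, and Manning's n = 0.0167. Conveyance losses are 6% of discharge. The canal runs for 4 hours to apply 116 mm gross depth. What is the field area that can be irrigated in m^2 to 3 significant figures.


Approach: apply Manning's equation with a conveyance and depth budget, Q = (1/n)*A*R^(2/3)*S^(1/2); Q_field = Q*(1-loss); Area = Q_field*t/(d/1000).
Step 1 — canal discharge (Manning's equation):
  Q = (1/0.0167) * 2.15 * 0.319^(2/3) * 0.00044^(1/2) = 1.2608 m^3/s
Step 2 — delivered flow: Q_field = 1.2608*(1 - 6/100) = 1.1851 m^3/s
Step 3 — volume delivered: V = 1.1851 * 4*3600 = 17066 m^3
Step 4 — area served: A = V / (depth/1000) = 17066 / 0.116 = 147000 m^2
Therefore the field area that can be irrigated = 147000 m^2.


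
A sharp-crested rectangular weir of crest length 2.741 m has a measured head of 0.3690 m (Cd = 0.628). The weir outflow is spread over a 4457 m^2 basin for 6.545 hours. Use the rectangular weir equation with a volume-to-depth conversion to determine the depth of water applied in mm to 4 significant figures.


Approach: apply the rectangular weir equation with a volume-to-depth conversion, Q = (2/3)*Cd*L*sqrt(2g)*H^1.5; d = Q*t/A * 1000.
Step 1 — weir discharge:
  Q = (2/3)*0.628*2.741*sqrt(2*9.81)*0.3690^1.5 = 1.13937 m^3/s
Step 2 — volume: V = 1.13937 * 6.545*3600 = 26845.9 m^3
Step 3 — depth: d = V/A * 1000 = 26845.9/4457 * 1000 = 6023 mm
Therefore the depth of water applied = 6023 mm.


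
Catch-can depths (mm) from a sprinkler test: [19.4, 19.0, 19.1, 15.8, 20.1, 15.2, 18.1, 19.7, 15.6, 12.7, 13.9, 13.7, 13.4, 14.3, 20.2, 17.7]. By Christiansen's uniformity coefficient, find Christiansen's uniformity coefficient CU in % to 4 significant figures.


Approach: apply Christiansen's uniformity coefficient, CU = (1 - mean_abs_deviation/mean)*100.
mean = 16.7437 mm
mean |d_i - mean| = 2.41875 mm
CU = (1 - 2.41875/16.7437)*100 = 85.55 %
Therefore Christiansen's uniformity coefficient CU = 85.55 %.


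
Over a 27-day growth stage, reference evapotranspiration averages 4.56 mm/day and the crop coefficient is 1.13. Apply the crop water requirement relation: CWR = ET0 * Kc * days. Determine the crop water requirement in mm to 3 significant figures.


CWR = 4.56 * 1.13 * 27 = 139 mm
Therefore the crop water requirement = 139 mm.


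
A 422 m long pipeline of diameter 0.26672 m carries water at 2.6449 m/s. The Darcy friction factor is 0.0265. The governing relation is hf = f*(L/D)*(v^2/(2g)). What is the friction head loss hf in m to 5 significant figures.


hf = 0.0265 * (422/0.26672) * (2.6449^2 / (2*9.81))
hf = 14.949 m
Therefore the friction head loss hf = 14.949 m.


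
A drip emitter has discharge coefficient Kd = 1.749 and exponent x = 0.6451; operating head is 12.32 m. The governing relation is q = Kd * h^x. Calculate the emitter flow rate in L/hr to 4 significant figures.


q = 1.749 * 12.32^0.6451 = 8.838 L/hr
Therefore the emitter flow rate = 8.838 L/hr.


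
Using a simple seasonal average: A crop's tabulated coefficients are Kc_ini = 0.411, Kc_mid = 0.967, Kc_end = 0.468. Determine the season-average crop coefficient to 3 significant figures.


Approach: apply a simple seasonal average, Kc_avg = (Kc_ini + Kc_mid + Kc_end)/3.
Kc_avg = (0.411 + 0.967 + 0.468)/3 = 0.615
Therefore the season-average crop coefficient = 0.615.


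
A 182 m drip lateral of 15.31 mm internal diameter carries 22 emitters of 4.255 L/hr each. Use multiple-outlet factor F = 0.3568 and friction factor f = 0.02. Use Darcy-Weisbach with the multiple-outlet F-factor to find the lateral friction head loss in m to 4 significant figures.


Approach: apply Darcy-Weisbach with the multiple-outlet F-factor, Q = n*q/(3600*1000) m^3/s; v = Q/A; hf = F*f*(L/D)*(v^2/(2g)).
Q = 22*4.255/(3600*1000) = 2.60028e-05 m^3/s
A = pi*(15.31e-3/2)^2 = 1.84094e-04 m^2, so v = Q/A = 0.141247 m/s
hf = 0.3568*0.02*(182/0.01531)*(0.141247^2/(2*9.81)) = 0.08626 m
Therefore the lateral friction head loss = 0.08626 m.


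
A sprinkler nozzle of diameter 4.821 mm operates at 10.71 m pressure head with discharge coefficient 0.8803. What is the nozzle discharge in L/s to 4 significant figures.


Approach: apply the orifice equation, Q = Cd*A*sqrt(2*g*h), A = pi*(d/2)^2.
A = pi*(4.821e-3/2)^2 = 1.82543e-05 m^2
Q = 0.8803 * 1.82543e-05 * sqrt(2*9.81*10.71) * 1000 = 0.2329 L/s
Therefore the nozzle discharge = 0.2329 L/s.


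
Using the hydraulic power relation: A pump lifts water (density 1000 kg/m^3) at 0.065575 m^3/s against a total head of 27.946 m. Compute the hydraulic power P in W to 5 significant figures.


Approach: apply the hydraulic power relation, P = rho*g*Q*H.
P = 1000 * 9.81 * 0.065575 * 27.946 = 17977 W
Therefore the hydraulic power P = 17977 W.


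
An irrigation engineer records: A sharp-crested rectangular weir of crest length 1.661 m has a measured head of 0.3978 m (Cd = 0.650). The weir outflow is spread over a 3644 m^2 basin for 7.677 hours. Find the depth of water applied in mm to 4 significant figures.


Approach: apply the rectangular weir equation with a volume-to-depth conversion, Q = (2/3)*Cd*L*sqrt(2g)*H^1.5; d = Q*t/A * 1000.
Step 1 — weir discharge:
  Q = (2/3)*0.650*1.661*sqrt(2*9.81)*0.3978^1.5 = 0.799905 m^3/s
Step 2 — volume: V = 0.799905 * 7.677*3600 = 22107.1 m^3
Step 3 — depth: d = V/A * 1000 = 22107.1/3644 * 1000 = 6067 mm
Therefore the depth of water applied = 6067 mm.


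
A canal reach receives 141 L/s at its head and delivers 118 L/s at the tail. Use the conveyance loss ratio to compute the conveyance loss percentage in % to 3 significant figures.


Approach: apply the conveyance loss ratio, loss% = ((Q_head - Q_tail)/Q_head)*100.
loss = ((141 - 118)/141)*100 = 16.3 %
Therefore the conveyance loss percentage = 16.3 %.


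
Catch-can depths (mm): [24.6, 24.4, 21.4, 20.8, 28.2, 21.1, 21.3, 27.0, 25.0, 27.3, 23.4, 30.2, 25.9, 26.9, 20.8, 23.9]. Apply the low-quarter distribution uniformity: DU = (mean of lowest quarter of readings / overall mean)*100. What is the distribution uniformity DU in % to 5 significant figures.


sorted lowest 4 of 16: [20.8, 20.8, 21.1, 21.3] -> mean = 21.00000 mm
overall mean = 24.51250 mm
DU = (21.00000/24.51250)*100 = 85.671 %
Therefore the distribution uniformity DU = 85.671 %.


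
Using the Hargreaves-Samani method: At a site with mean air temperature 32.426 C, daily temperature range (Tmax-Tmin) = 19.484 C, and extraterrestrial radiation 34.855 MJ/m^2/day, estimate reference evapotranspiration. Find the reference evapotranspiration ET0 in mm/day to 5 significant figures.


Approach: apply the Hargreaves-Samani method, ET0 = 0.0023*(Tmean+17.8)*sqrt(Tmax-Tmin)*0.408*Ra.
ET0 = 0.0023*(32.426+17.8)*sqrt(19.484)*0.408*34.855 = 7.2514 mm/day
Therefore the reference evapotranspiration ET0 = 7.2514 mm/day.


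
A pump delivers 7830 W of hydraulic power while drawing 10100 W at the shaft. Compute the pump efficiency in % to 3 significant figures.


Approach: apply the efficiency ratio, eta = (P_out/P_in)*100.
eta = (7830 / 10100) * 100 = 77.5 %
Therefore the pump efficiency = 77.5 %.


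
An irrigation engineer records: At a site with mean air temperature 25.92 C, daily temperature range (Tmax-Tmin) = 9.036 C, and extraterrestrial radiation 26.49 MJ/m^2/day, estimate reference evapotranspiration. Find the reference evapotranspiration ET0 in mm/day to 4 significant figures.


Approach: apply the Hargreaves-Samani method, ET0 = 0.0023*(Tmean+17.8)*sqrt(Tmax-Tmin)*0.408*Ra.
ET0 = 0.0023*(25.92+17.8)*sqrt(9.036)*0.408*26.49 = 3.267 mm/day
Therefore the reference evapotranspiration ET0 = 3.267 mm/day.


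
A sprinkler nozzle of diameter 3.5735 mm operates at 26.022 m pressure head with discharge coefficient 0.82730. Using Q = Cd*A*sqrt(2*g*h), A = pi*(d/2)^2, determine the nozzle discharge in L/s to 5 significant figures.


A = pi*(3.5735e-3/2)^2 = 1.002946e-05 m^2
Q = 0.82730 * 1.002946e-05 * sqrt(2*9.81*26.022) * 1000 = 0.18748 L/s
Therefore the nozzle discharge = 0.18748 L/s.


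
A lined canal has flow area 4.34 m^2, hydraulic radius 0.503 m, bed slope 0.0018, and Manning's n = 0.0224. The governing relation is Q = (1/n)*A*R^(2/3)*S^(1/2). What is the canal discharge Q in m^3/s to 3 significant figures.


Q = (1/0.0224) * 4.34 * 0.503^(2/3) * 0.0018^(1/2) = 5.20 m^3/s
Therefore the canal discharge Q = 5.20 m^3/s.


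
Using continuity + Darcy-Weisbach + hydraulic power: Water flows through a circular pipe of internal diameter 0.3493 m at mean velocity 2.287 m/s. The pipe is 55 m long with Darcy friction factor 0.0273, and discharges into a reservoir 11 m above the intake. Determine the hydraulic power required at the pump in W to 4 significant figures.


Approach: apply continuity + Darcy-Weisbach + hydraulic power, Q = A*v; hf = f*(L/D)*(v^2/(2g)); H = static + hf; P = rho*g*Q*H.
Step 1 — flow rate (continuity, Q = A*v):
  A = pi*(0.3493/2)^2 = 0.0958268 m^2
  Q = 0.0958268 * 2.287 = 0.219156 m^3/s
Step 2 — friction head loss (Darcy-Weisbach):
  hf = 0.0273 * (55/0.3493) * (2.287^2 / (2*9.81))
  hf = 1.14594 m
Step 3 — total head: H = 11 + 1.14594 = 12.1459 m
Step 4 — hydraulic power (P = rho*g*Q*H):
  P = 1000 * 9.81 * 0.219156 * 12.1459 = 26110 W
Therefore the hydraulic power required at the pump = 26110 W.


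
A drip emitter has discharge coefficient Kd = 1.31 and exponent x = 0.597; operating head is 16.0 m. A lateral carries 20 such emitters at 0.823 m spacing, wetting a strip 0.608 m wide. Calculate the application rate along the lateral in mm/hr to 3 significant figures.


Approach: apply the emitter equation with a lateral mass balance, q = Kd*h^x; Q = n*q; rate = Q/(n*spacing*width).
Step 1 — single emitter flow (q = Kd*h^x):
  q = 1.31 * 16.0^0.597 = 6.8569 L/hr
Step 2 — total lateral flow: Q = 20 * 6.8569 = 137.14 L/hr
Step 3 — wetted area: A = 20 * 0.823 * 0.608 = 10.008 m^2
Step 4 — application rate: Q/A = 137.14/10.008 = 13.7 mm/hr
Therefore the application rate along the lateral = 13.7 mm/hr.


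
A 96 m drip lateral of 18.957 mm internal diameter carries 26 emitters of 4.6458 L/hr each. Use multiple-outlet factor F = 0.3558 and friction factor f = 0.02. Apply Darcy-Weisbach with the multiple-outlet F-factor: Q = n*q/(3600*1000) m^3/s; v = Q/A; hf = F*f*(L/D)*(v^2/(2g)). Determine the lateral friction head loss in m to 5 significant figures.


Q = 26*4.6458/(3600*1000) = 3.355300e-05 m^3/s
A = pi*(18.957e-3/2)^2 = 2.822468e-04 m^2, so v = Q/A = 0.1188782 m/s
hf = 0.3558*0.02*(96/0.018957)*(0.1188782^2/(2*9.81)) = 0.025956 m
Therefore the lateral friction head loss = 0.025956 m.


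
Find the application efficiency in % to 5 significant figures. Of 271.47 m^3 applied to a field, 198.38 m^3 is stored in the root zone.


Approach: apply the application efficiency ratio, Ea = (stored/applied)*100.
Ea = (198.38/271.47)*100 = 73.076 %
Therefore the application efficiency = 73.076 %.


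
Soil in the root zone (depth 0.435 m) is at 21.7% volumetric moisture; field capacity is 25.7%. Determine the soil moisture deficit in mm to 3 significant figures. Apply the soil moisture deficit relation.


Approach: apply the soil moisture deficit relation, SMD = (FC - theta)/100 * depth * 1000.
SMD = (25.7 - 21.7)/100 * 0.435 * 1000 = 17.4 mm
Therefore the soil moisture deficit = 17.4 mm.


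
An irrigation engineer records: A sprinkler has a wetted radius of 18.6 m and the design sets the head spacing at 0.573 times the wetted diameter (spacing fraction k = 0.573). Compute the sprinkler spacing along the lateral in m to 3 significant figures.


Approach: apply the sprinkler spacing rule (spacing as a fraction of wetted diameter), S = k*(2*R).
S = 0.573 * (2 * 18.6) = 21.3 m
Therefore the sprinkler spacing along the lateral = 21.3 m.


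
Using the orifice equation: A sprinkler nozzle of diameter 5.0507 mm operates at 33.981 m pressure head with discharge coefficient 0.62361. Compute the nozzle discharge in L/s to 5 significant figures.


Approach: apply the orifice equation, Q = Cd*A*sqrt(2*g*h), A = pi*(d/2)^2.
A = pi*(5.0507e-3/2)^2 = 2.003517e-05 m^2
Q = 0.62361 * 2.003517e-05 * sqrt(2*9.81*33.981) * 1000 = 0.32261 L/s
Therefore the nozzle discharge = 0.32261 L/s.


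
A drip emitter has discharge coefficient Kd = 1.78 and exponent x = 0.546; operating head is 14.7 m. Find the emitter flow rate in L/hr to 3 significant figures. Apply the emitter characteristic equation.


Approach: apply the emitter characteristic equation, q = Kd * h^x.
q = 1.78 * 14.7^0.546 = 7.72 L/hr
Therefore the emitter flow rate = 7.72 L/hr.


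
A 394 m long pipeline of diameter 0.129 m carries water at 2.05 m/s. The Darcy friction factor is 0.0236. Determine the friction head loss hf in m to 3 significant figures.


Approach: apply the Darcy-Weisbach equation, hf = f*(L/D)*(v^2/(2g)).
hf = 0.0236 * (394/0.129) * (2.05^2 / (2*9.81))
hf = 15.4 m
Therefore the friction head loss hf = 15.4 m.


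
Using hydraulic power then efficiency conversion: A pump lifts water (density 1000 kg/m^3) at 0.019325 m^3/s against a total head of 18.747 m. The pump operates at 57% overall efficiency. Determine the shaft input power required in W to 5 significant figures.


Approach: apply hydraulic power then efficiency conversion, P = rho*g*Q*H; P_in = P/eta.
Step 1 — hydraulic power (P = rho*g*Q*H):
  P = 1000 * 9.81 * 0.019325 * 18.747 = 3554.023 W
Step 2 — input power: P_in = P/eta = 3554.023 / 0.57 = 6235.1 W
Therefore the shaft input power required = 6235.1 W.


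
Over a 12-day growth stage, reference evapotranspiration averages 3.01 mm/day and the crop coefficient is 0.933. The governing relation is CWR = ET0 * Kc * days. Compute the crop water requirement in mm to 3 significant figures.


CWR = 3.01 * 0.933 * 12 = 33.7 mm
Therefore the crop water requirement = 33.7 mm.


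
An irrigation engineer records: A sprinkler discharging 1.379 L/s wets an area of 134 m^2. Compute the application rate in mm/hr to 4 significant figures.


Approach: apply the application rate relation, rate = (Q/A)*3600.
rate = (1.379 / 134) * 3600 = 37.05 mm/hr
Therefore the application rate = 37.05 mm/hr.


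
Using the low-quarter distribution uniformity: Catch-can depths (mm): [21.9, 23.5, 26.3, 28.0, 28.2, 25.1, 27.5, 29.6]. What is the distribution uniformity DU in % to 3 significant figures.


Approach: apply the low-quarter distribution uniformity, DU = (mean of lowest quarter of readings / overall mean)*100.
sorted lowest 2 of 8: [21.9, 23.5] -> mean = 22.700 mm
overall mean = 26.262 mm
DU = (22.700/26.262)*100 = 86.4 %
Therefore the distribution uniformity DU = 86.4 %.


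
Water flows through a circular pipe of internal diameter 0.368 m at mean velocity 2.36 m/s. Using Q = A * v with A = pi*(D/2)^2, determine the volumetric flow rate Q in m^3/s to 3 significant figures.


A = pi*(0.368/2)^2 = 0.10636 m^2
Q = 0.10636 * 2.36 = 0.251 m^3/s
Therefore the volumetric flow rate Q = 0.251 m^3/s.


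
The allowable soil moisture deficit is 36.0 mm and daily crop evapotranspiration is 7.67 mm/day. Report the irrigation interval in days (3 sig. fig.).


Approach: apply the irrigation interval relation, interval = SMD / ETc.
interval = 36.0 / 7.67 = 4.69 days
Therefore the irrigation interval = 4.69 days.


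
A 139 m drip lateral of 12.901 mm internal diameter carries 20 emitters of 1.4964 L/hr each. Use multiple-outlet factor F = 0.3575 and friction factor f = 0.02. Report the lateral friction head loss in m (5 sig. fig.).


Approach: apply Darcy-Weisbach with the multiple-outlet F-factor, Q = n*q/(3600*1000) m^3/s; v = Q/A; hf = F*f*(L/D)*(v^2/(2g)).
Q = 20*1.4964/(3600*1000) = 8.313333e-06 m^3/s
A = pi*(12.901e-3/2)^2 = 1.307184e-04 m^2, so v = Q/A = 0.06359728 m/s
hf = 0.3575*0.02*(139/0.012901)*(0.06359728^2/(2*9.81)) = 0.015881 m
Therefore the lateral friction head loss = 0.015881 m.


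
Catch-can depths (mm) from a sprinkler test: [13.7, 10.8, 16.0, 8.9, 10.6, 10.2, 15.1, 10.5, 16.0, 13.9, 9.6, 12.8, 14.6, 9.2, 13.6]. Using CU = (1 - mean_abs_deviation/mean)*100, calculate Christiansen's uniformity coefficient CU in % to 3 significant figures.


mean = 12.367 mm
mean |d_i - mean| = 2.2356 mm
CU = (1 - 2.2356/12.367)*100 = 81.9 %
Therefore Christiansen's uniformity coefficient CU = 81.9 %.


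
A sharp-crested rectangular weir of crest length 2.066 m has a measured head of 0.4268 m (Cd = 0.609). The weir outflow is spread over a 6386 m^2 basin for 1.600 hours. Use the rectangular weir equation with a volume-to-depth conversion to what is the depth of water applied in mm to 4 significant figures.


Approach: apply the rectangular weir equation with a volume-to-depth conversion, Q = (2/3)*Cd*L*sqrt(2g)*H^1.5; d = Q*t/A * 1000.
Step 1 — weir discharge:
  Q = (2/3)*0.609*2.066*sqrt(2*9.81)*0.4268^1.5 = 1.03596 m^3/s
Step 2 — volume: V = 1.03596 * 1.600*3600 = 5967.12 m^3
Step 3 — depth: d = V/A * 1000 = 5967.12/6386 * 1000 = 934.4 mm
Therefore the depth of water applied = 934.4 mm.


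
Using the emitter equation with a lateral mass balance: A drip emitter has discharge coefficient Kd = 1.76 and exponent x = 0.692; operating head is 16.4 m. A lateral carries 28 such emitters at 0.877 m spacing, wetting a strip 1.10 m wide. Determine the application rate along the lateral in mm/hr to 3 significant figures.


Approach: apply the emitter equation with a lateral mass balance, q = Kd*h^x; Q = n*q; rate = Q/(n*spacing*width).
Step 1 — single emitter flow (q = Kd*h^x):
  q = 1.76 * 16.4^0.692 = 12.195 L/hr
Step 2 — total lateral flow: Q = 28 * 12.195 = 341.46 L/hr
Step 3 — wetted area: A = 28 * 0.877 * 1.10 = 27.012 m^2
Step 4 — application rate: Q/A = 341.46/27.012 = 12.6 mm/hr
Therefore the application rate along the lateral = 12.6 mm/hr.


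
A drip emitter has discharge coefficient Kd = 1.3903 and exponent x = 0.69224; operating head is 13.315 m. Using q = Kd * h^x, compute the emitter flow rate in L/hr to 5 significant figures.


q = 1.3903 * 13.315^0.69224 = 8.3449 L/hr
Therefore the emitter flow rate = 8.3449 L/hr.


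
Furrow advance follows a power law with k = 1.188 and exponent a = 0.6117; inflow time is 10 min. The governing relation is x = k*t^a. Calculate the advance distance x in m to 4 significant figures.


x = 1.188 * 10^0.6117 = 4.859 m
Therefore the advance distance x = 4.859 m.


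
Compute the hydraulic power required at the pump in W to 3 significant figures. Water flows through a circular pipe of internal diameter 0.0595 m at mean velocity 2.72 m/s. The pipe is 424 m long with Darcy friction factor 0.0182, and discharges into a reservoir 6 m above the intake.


Approach: apply continuity + Darcy-Weisbach + hydraulic power, Q = A*v; hf = f*(L/D)*(v^2/(2g)); H = static + hf; P = rho*g*Q*H.
Step 1 — flow rate (continuity, Q = A*v):
  A = pi*(0.0595/2)^2 = 0.0027805 m^2
  Q = 0.0027805 * 2.72 = 0.0075630 m^3/s
Step 2 — friction head loss (Darcy-Weisbach):
  hf = 0.0182 * (424/0.0595) * (2.72^2 / (2*9.81))
  hf = 48.906 m
Step 3 — total head: H = 6 + 48.906 = 54.906 m
Step 4 — hydraulic power (P = rho*g*Q*H):
  P = 1000 * 9.81 * 0.0075630 * 54.906 = 4070 W
Therefore the hydraulic power required at the pump = 4070 W.


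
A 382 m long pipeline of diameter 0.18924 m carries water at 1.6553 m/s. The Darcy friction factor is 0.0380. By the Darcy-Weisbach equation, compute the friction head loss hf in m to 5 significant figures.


Approach: apply the Darcy-Weisbach equation, hf = f*(L/D)*(v^2/(2g)).
hf = 0.0380 * (382/0.18924) * (1.6553^2 / (2*9.81))
hf = 10.712 m
Therefore the friction head loss hf = 10.712 m.


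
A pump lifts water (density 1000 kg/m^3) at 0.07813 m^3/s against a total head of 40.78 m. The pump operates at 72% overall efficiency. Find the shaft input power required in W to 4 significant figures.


Approach: apply hydraulic power then efficiency conversion, P = rho*g*Q*H; P_in = P/eta.
Step 1 — hydraulic power (P = rho*g*Q*H):
  P = 1000 * 9.81 * 0.07813 * 40.78 = 31256.0 W
Step 2 — input power: P_in = P/eta = 31256.0 / 0.72 = 43410 W
Therefore the shaft input power required = 43410 W.


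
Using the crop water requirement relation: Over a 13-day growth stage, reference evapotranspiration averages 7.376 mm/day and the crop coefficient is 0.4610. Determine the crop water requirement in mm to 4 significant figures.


Approach: apply the crop water requirement relation, CWR = ET0 * Kc * days.
CWR = 7.376 * 0.4610 * 13 = 44.20 mm
Therefore the crop water requirement = 44.20 mm.


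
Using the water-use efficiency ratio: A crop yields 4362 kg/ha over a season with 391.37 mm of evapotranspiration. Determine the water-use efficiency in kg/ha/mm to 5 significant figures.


Approach: apply the water-use efficiency ratio, WUE = yield/ET.
WUE = 4362 / 391.37 = 11.145 kg/ha/mm
Therefore the water-use efficiency = 11.145 kg/ha/mm.


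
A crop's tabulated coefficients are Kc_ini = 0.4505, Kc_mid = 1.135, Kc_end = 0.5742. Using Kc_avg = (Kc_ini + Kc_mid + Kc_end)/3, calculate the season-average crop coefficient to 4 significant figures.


Kc_avg = (0.4505 + 1.135 + 0.5742)/3 = 0.7199
Therefore the season-average crop coefficient = 0.7199.


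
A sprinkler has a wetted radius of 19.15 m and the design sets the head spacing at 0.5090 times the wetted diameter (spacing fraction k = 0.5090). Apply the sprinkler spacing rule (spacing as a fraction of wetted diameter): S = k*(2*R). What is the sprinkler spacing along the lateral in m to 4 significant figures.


S = 0.5090 * (2 * 19.15) = 19.49 m
Therefore the sprinkler spacing along the lateral = 19.49 m.


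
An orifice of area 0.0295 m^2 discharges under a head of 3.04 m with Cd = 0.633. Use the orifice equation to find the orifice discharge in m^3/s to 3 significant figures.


Approach: apply the orifice equation, Q = Cd*A*sqrt(2*g*h).
Q = 0.633 * 0.0295 * sqrt(2*9.81*3.04) = 0.144 m^3/s
Therefore the orifice discharge = 0.144 m^3/s.


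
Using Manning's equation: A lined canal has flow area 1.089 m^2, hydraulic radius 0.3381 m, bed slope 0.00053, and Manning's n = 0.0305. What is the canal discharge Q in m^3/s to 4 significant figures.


Approach: apply Manning's equation, Q = (1/n)*A*R^(2/3)*S^(1/2).
Q = (1/0.0305) * 1.089 * 0.3381^(2/3) * 0.00053^(1/2) = 0.3989 m^3/s
Therefore the canal discharge Q = 0.3989 m^3/s.


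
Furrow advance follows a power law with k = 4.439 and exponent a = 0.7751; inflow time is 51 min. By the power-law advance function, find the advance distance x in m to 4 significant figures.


Approach: apply the power-law advance function, x = k*t^a.
x = 4.439 * 51^0.7751 = 93.50 m
Therefore the advance distance x = 93.50 m.


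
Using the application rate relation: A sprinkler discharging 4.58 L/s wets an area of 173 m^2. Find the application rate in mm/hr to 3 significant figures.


Approach: apply the application rate relation, rate = (Q/A)*3600.
rate = (4.58 / 173) * 3600 = 95.3 mm/hr
Therefore the application rate = 95.3 mm/hr.


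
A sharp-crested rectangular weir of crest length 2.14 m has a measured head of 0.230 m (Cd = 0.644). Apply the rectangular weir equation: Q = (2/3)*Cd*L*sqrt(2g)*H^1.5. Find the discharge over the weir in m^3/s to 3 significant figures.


Q = (2/3)*0.644*2.14*sqrt(2*9.81)*0.230^1.5 = 0.449 m^3/s
Therefore the discharge over the weir = 0.449 m^3/s.


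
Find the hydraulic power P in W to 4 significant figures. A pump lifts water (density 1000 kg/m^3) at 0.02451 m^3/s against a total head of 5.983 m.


Approach: apply the hydraulic power relation, P = rho*g*Q*H.
P = 1000 * 9.81 * 0.02451 * 5.983 = 1439 W
Therefore the hydraulic power P = 1439 W.


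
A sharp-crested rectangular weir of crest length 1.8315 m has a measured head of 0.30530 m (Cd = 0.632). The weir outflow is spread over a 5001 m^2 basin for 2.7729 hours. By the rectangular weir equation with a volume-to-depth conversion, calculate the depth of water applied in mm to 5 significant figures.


Approach: apply the rectangular weir equation with a volume-to-depth conversion, Q = (2/3)*Cd*L*sqrt(2g)*H^1.5; d = Q*t/A * 1000.
Step 1 — weir discharge:
  Q = (2/3)*0.632*1.8315*sqrt(2*9.81)*0.30530^1.5 = 0.5765971 m^3/s
Step 2 — volume: V = 0.5765971 * 2.7729*3600 = 5755.846 m^3
Step 3 — depth: d = V/A * 1000 = 5755.846/5001 * 1000 = 1150.9 mm
Therefore the depth of water applied = 1150.9 mm.


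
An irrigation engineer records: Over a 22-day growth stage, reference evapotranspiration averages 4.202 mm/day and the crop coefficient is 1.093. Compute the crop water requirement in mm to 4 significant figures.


Approach: apply the crop water requirement relation, CWR = ET0 * Kc * days.
CWR = 4.202 * 1.093 * 22 = 101.0 mm
Therefore the crop water requirement = 101.0 mm.


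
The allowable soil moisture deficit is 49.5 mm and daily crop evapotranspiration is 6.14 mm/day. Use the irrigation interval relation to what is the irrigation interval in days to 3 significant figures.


Approach: apply the irrigation interval relation, interval = SMD / ETc.
interval = 49.5 / 6.14 = 8.06 days
Therefore the irrigation interval = 8.06 days.


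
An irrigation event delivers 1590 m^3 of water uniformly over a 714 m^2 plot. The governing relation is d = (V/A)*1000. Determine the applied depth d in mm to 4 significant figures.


d = (1590 / 714) * 1000 = 2227 mm
Therefore the applied depth d = 2227 mm.


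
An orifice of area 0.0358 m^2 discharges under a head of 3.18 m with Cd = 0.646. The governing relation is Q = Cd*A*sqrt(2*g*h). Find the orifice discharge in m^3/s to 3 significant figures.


Q = 0.646 * 0.0358 * sqrt(2*9.81*3.18) = 0.183 m^3/s
Therefore the orifice discharge = 0.183 m^3/s.


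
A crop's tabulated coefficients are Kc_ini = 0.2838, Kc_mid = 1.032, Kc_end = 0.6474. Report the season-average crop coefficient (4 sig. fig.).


Approach: apply a simple seasonal average, Kc_avg = (Kc_ini + Kc_mid + Kc_end)/3.
Kc_avg = (0.2838 + 1.032 + 0.6474)/3 = 0.6544
Therefore the season-average crop coefficient = 0.6544.


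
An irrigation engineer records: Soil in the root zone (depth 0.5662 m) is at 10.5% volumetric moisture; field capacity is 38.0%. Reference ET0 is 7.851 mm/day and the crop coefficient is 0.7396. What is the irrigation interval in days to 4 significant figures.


Approach: apply soil-water budget scheduling, SMD = (FC-theta)/100*depth*1000; ETc = ET0*Kc; interval = SMD/ETc.
Step 1 — soil moisture deficit:
  SMD = (38.0 - 10.5)/100 * 0.5662 * 1000 = 155.705 mm
Step 2 — daily crop ET (ETc = ET0*Kc):
  ETc = 7.851 * 0.7396 = 5.80660 mm/day
Step 3 — irrigation interval (SMD/ETc):
  interval = 155.705 / 5.80660 = 26.82 days
Therefore the irrigation interval = 26.82 days.


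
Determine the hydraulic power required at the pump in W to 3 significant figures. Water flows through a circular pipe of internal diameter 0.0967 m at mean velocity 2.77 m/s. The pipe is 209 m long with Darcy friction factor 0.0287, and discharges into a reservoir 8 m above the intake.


Approach: apply continuity + Darcy-Weisbach + hydraulic power, Q = A*v; hf = f*(L/D)*(v^2/(2g)); H = static + hf; P = rho*g*Q*H.
Step 1 — flow rate (continuity, Q = A*v):
  A = pi*(0.0967/2)^2 = 0.0073442 m^2
  Q = 0.0073442 * 2.77 = 0.020343 m^3/s
Step 2 — friction head loss (Darcy-Weisbach):
  hf = 0.0287 * (209/0.0967) * (2.77^2 / (2*9.81))
  hf = 24.258 m
Step 3 — total head: H = 8 + 24.258 = 32.258 m
Step 4 — hydraulic power (P = rho*g*Q*H):
  P = 1000 * 9.81 * 0.020343 * 32.258 = 6440 W
Therefore the hydraulic power required at the pump = 6440 W.


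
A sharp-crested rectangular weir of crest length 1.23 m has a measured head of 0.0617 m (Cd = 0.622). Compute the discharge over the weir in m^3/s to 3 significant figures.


Approach: apply the rectangular weir equation, Q = (2/3)*Cd*L*sqrt(2g)*H^1.5.
Q = (2/3)*0.622*1.23*sqrt(2*9.81)*0.0617^1.5 = 0.0346 m^3/s
Therefore the discharge over the weir = 0.0346 m^3/s.


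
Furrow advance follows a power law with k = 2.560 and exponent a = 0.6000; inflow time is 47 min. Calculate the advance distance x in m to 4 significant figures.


Approach: apply the power-law advance function, x = k*t^a.
x = 2.560 * 47^0.6000 = 25.79 m
Therefore the advance distance x = 25.79 m.


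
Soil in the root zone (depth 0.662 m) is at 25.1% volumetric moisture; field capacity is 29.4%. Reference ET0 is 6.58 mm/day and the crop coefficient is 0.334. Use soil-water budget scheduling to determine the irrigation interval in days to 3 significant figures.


Approach: apply soil-water budget scheduling, SMD = (FC-theta)/100*depth*1000; ETc = ET0*Kc; interval = SMD/ETc.
Step 1 — soil moisture deficit:
  SMD = (29.4 - 25.1)/100 * 0.662 * 1000 = 28.466 mm
Step 2 — daily crop ET (ETc = ET0*Kc):
  ETc = 6.58 * 0.334 = 2.1977 mm/day
Step 3 — irrigation interval (SMD/ETc):
  interval = 28.466 / 2.1977 = 13.0 days
Therefore the irrigation interval = 13.0 days.
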